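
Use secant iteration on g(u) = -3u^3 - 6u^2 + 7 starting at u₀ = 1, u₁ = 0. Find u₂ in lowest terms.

g(1) = -2, g(0) = 7. u₂ = 0 - 7·(0 - 1)/(7 - (-2)) = 7/9.

7/9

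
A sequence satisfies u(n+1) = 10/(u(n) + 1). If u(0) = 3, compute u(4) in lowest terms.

270/97

u(1) = 10/(3 + 1) = 5/2.
u(2) = 10/(5/2 + 1) = 20/7.
u(3) = 10/(20/7 + 1) = 70/27.
u(4) = 10/(70/27 + 1) = 270/97.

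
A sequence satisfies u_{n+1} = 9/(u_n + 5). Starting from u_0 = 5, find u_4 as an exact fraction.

3465/2456

u_1 = 9/(5 + 5) = 9/10.
u_2 = 9/(9/10 + 5) = 90/59.
u_3 = 9/(90/59 + 5) = 531/385.
u_4 = 9/(531/385 + 5) = 3465/2456.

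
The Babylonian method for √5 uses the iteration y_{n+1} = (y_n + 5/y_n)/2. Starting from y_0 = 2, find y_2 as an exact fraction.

y_1 = (2 + 5/2)/2 = 9/4.
y_2 = (9/4 + 5/(9/4))/2 = 161/72.

161/72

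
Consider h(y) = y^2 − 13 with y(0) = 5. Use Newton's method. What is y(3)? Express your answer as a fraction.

117487/32585

h'(y) = 2y.
h(5) = 12, h'(5) = 10, so y(1) = 5 − 12/10 = 19/5.
h(19/5) = 36/25, h'(19/5) = 38/5, so y(2) = (19/5) − (36/25)/(38/5) = 343/95.
h(343/95) = 324/9025, h'(343/95) = 686/95, so y(3) = (343/95) − (324/9025)/(686/95) = 117487/32585.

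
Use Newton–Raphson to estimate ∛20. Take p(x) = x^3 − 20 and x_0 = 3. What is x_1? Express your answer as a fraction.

p'(x) = 3x^2.
p(3) = 7, p'(3) = 27, so x_1 = 3 − 7/27 = 74/27.

74/27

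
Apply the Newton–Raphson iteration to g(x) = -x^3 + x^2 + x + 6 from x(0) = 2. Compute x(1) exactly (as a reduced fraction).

18/7

g'(x) = -3x^2 + 2x + 1.
g(2) = 4, g'(2) = -7, so x(1) = 2 - 4/(-7) = 18/7.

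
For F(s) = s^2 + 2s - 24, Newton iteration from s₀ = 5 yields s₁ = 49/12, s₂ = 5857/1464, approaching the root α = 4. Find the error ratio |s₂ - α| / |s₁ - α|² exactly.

s₁ - α = 49/12 - 4 = 1/12, so |s₁ - α| = 1/12.
s₂ - α = 5857/1464 - 4 = 1/1464, so |s₂ - α| = 1/1464.
|s₁ - α|² = 1/144.
Ratio = (1/1464) / (1/144) = 6/61.

6/61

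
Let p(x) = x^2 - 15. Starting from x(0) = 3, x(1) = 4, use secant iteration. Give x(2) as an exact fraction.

p(3) = -6, p(4) = 1. x(2) = 4 - 1·(4 - 3)/(1 - (-6)) = 27/7.

27/7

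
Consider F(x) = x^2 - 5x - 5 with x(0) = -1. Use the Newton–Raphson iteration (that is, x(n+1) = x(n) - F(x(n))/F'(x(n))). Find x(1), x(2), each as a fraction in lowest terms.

F'(x) = 2x - 5.
F(-1) = 1, F'(-1) = -7, so x(1) = (-1) - 1/(-7) = -6/7.
F(-6/7) = 1/49, F'(-6/7) = -47/7, so x(2) = (-6/7) - (1/49)/(-47/7) = -281/329.

x(1) = -6/7, x(2) = -281/329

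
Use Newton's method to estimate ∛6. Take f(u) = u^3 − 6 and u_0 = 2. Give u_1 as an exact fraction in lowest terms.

11/6

f'(u) = 3u^2.
f(2) = 2, f'(2) = 12, so u_1 = 2 − 2/12 = 11/6.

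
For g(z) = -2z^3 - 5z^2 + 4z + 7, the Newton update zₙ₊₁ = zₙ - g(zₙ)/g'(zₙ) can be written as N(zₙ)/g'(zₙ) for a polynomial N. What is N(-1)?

g'(z) = -6z^2 - 10z + 4.
N(z) = z·g'(z) - g(z) = z·(-6z^2 - 10z + 4) - (-2z^3 - 5z^2 + 4z + 7) = -4z^3 - 5z^2 - 7.
N(-1) = -8.

-8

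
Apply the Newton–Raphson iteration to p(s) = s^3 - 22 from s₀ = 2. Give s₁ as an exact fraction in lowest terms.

p'(s) = 3s^2.
p(2) = -14, p'(2) = 12, so s₁ = 2 - (-14)/12 = 19/6.

19/6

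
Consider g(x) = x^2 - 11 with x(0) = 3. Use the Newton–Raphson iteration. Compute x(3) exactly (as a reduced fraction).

79201/23880

g'(x) = 2x.
g(3) = -2, g'(3) = 6, so x(1) = 3 - (-2)/6 = 10/3.
g(10/3) = 1/9, g'(10/3) = 20/3, so x(2) = (10/3) - (1/9)/(20/3) = 199/60.
g(199/60) = 1/3600, g'(199/60) = 199/30, so x(3) = (199/60) - (1/3600)/(199/30) = 79201/23880.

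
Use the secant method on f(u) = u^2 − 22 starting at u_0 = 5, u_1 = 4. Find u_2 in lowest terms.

14/3

f(5) = 3, f(4) = −6. u_2 = 4 − (−6)·(4 − 5)/((−6) − 3) = 14/3.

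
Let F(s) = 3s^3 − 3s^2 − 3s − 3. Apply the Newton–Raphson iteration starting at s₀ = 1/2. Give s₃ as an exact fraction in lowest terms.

F'(s) = 9s^2 − 6s − 3.
F(1/2) = −39/8, F'(1/2) = −15/4, so s₁ = (1/2) − (−39/8)/(−15/4) = −4/5.
F(−4/5) = −507/125, F'(−4/5) = 189/25, so s₂ = (−4/5) − (−507/125)/(189/25) = −83/315.
F(−83/315) = −25762022/10418625, F'(−83/315) = −8756/11025, so s₃ = (−83/315) − (−25762022/10418625)/(−8756/11025) = −1270103/376110.

−1270103/376110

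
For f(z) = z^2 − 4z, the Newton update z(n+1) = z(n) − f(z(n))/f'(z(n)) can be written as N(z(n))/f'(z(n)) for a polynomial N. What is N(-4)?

f'(z) = 2z − 4.
N(z) = z·f'(z) − f(z) = z·(2z − 4) − (z^2 − 4z) = z^2.
N(-4) = 16.

16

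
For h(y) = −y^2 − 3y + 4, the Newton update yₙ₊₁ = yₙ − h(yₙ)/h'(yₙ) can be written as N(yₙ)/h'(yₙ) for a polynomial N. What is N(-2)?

−8

h'(y) = −2y − 3.
N(y) = y·h'(y) − h(y) = y·(−2y − 3) − (−y^2 − 3y + 4) = −y^2 − 4.
N(-2) = −8.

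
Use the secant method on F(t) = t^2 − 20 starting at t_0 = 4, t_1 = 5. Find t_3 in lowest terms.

76/17

F(4) = −4, F(5) = 5. t_2 = 5 − 5·(5 − 4)/(5 − (−4)) = 40/9.
F(5) = 5, F(40/9) = −20/81. t_3 = (40/9) − (−20/81)·((40/9) − 5)/((−20/81) − 5) = 76/17.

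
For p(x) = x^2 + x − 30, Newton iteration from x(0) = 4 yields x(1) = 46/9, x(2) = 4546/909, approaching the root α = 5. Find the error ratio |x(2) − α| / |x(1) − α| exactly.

1/101

x(1) − α = 46/9 − 5 = 1/9, so |x(1) − α| = 1/9.
x(2) − α = 4546/909 − 5 = 1/909, so |x(2) − α| = 1/909.
Ratio = (1/909) / (1/9) = 1/101.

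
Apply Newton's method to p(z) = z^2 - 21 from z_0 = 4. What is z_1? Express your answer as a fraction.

p'(z) = 2z.
p(4) = -5, p'(4) = 8, so z_1 = 4 - (-5)/8 = 37/8.

37/8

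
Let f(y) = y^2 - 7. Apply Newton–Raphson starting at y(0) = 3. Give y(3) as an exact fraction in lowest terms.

32257/12192

f'(y) = 2y.
f(3) = 2, f'(3) = 6, so y(1) = 3 - 2/6 = 8/3.
f(8/3) = 1/9, f'(8/3) = 16/3, so y(2) = (8/3) - (1/9)/(16/3) = 127/48.
f(127/48) = 1/2304, f'(127/48) = 127/24, so y(3) = (127/48) - (1/2304)/(127/24) = 32257/12192.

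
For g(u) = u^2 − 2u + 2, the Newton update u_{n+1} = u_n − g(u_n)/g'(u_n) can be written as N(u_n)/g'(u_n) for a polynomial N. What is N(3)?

g'(u) = 2u − 2.
N(u) = u·g'(u) − g(u) = u·(2u − 2) − (u^2 − 2u + 2) = u^2 − 2.
N(3) = 7.

7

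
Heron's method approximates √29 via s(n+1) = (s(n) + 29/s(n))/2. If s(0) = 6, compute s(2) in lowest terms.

8401/1560

s(1) = (6 + 29/6)/2 = 65/12.
s(2) = (65/12 + 29/(65/12))/2 = 8401/1560.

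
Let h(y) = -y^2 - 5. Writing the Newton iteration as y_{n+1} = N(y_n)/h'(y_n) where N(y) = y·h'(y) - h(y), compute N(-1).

4

h'(y) = -2y.
N(y) = y·h'(y) - h(y) = y·(-2y) - (-y^2 - 5) = -y^2 + 5.
N(-1) = 4.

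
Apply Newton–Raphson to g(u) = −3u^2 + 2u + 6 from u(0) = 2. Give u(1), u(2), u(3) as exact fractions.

u(1) = 9/5, u(2) = 393/220, u(3) = 753747/421960

g'(u) = −6u + 2.
g(2) = −2, g'(2) = −10, so u(1) = 2 − (−2)/(−10) = 9/5.
g(9/5) = −3/25, g'(9/5) = −44/5, so u(2) = (9/5) − (−3/25)/(−44/5) = 393/220.
g(393/220) = −27/48400, g'(393/220) = −959/110, so u(3) = (393/220) − (−27/48400)/(−959/110) = 753747/421960.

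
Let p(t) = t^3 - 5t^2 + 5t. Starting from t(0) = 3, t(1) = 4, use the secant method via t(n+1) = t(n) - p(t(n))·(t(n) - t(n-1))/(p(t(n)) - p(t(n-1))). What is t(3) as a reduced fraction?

p(3) = -3, p(4) = 4. t(2) = 4 - 4·(4 - 3)/(4 - (-3)) = 24/7.
p(4) = 4, p(24/7) = -456/343. t(3) = (24/7) - (-456/343)·((24/7) - 4)/((-456/343) - 4) = 1632/457.

1632/457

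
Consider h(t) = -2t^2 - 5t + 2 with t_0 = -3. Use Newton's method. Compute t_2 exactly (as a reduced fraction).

h'(t) = -4t - 5.
h(-3) = -1, h'(-3) = 7, so t_1 = (-3) - (-1)/7 = -20/7.
h(-20/7) = -2/49, h'(-20/7) = 45/7, so t_2 = (-20/7) - (-2/49)/(45/7) = -898/315.

-898/315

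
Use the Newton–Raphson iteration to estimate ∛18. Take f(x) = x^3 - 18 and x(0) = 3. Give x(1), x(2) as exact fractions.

f'(x) = 3x^2.
f(3) = 9, f'(3) = 27, so x(1) = 3 - 9/27 = 8/3.
f(8/3) = 26/27, f'(8/3) = 64/3, so x(2) = (8/3) - (26/27)/(64/3) = 755/288.

x(1) = 8/3, x(2) = 755/288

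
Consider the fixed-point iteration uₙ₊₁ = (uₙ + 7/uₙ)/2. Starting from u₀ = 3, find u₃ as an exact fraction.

u₁ = (3 + 7/3)/2 = 8/3.
u₂ = (8/3 + 7/(8/3))/2 = 127/48.
u₃ = (127/48 + 7/(127/48))/2 = 32257/12192.

32257/12192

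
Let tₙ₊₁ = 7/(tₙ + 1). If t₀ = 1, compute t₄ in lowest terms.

161/86

t₁ = 7/(1 + 1) = 7/2.
t₂ = 7/(7/2 + 1) = 14/9.
t₃ = 7/(14/9 + 1) = 63/23.
t₄ = 7/(63/23 + 1) = 161/86.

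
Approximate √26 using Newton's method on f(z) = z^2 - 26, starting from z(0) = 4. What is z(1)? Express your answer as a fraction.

21/4

f'(z) = 2z.
f(4) = -10, f'(4) = 8, so z(1) = 4 - (-10)/8 = 21/4.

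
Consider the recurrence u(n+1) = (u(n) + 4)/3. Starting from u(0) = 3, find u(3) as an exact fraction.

55/27

u(1) = (3 + 4)/3 = 7/3.
u(2) = ((7/3) + 4)/3 = 19/9.
u(3) = ((19/9) + 4)/3 = 55/27.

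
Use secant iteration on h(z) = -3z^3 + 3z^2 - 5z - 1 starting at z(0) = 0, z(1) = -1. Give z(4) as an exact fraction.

-2479273/13748003

h(0) = -1, h(-1) = 10. z(2) = (-1) - 10·((-1) - 0)/(10 - (-1)) = -1/11.
h(-1) = 10, h(-1/11) = -690/1331. z(3) = (-1/11) - (-690/1331)·((-1/11) - (-1))/((-690/1331) - 10) = -19/140.
h(-1/11) = -690/1331, h(-19/140) = -709803/2744000. z(4) = (-19/140) - (-709803/2744000)·((-19/140) - (-1/11))/((-709803/2744000) - (-690/1331)) = -2479273/13748003.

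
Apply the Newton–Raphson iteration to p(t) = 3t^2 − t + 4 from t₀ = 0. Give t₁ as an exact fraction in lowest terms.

p'(t) = 6t − 1.
p(0) = 4, p'(0) = −1, so t₁ = 0 − 4/(−1) = 4.

4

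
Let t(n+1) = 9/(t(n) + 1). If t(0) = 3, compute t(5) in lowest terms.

1494/607

t(1) = 9/(3 + 1) = 9/4.
t(2) = 9/(9/4 + 1) = 36/13.
t(3) = 9/(36/13 + 1) = 117/49.
t(4) = 9/(117/49 + 1) = 441/166.
t(5) = 9/(441/166 + 1) = 1494/607.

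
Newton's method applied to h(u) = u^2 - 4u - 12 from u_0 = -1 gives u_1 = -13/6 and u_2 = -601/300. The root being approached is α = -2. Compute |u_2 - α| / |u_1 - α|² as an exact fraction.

3/25

u_1 - α = -13/6 - (-2) = -13/6 + 2 = -1/6, so |u_1 - α| = 1/6.
u_2 - α = -601/300 - (-2) = -601/300 + 2 = -1/300, so |u_2 - α| = 1/300.
|u_1 - α|² = 1/36.
Ratio = (1/300) / (1/36) = 3/25.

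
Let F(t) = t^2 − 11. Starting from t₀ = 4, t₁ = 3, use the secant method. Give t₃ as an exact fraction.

73/22

F(4) = 5, F(3) = −2. t₂ = 3 − (−2)·(3 − 4)/((−2) − 5) = 23/7.
F(3) = −2, F(23/7) = −10/49. t₃ = (23/7) − (−10/49)·((23/7) − 3)/((−10/49) − (−2)) = 73/22.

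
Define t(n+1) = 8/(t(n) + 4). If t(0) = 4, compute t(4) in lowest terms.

t(1) = 8/(4 + 4) = 1.
t(2) = 8/(1 + 4) = 8/5.
t(3) = 8/(8/5 + 4) = 10/7.
t(4) = 8/(10/7 + 4) = 28/19.

28/19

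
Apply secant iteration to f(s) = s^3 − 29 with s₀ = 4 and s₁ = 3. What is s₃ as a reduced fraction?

115637/37633

f(4) = 35, f(3) = −2. s₂ = 3 − (−2)·(3 − 4)/((−2) − 35) = 113/37.
f(3) = −2, f(113/37) = −26040/50653. s₃ = (113/37) − (−26040/50653)·((113/37) − 3)/((−26040/50653) − (−2)) = 115637/37633.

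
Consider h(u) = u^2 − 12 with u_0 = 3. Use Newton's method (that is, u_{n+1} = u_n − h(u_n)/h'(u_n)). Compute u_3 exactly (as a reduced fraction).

18817/5432

h'(u) = 2u.
h(3) = −3, h'(3) = 6, so u_1 = 3 − (−3)/6 = 7/2.
h(7/2) = 1/4, h'(7/2) = 7, so u_2 = (7/2) − (1/4)/7 = 97/28.
h(97/28) = 1/784, h'(97/28) = 97/14, so u_3 = (97/28) − (1/784)/(97/14) = 18817/5432.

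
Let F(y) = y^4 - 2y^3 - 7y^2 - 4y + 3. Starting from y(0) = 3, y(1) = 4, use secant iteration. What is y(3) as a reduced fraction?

520148/131061

F(3) = -45, F(4) = 3. y(2) = 4 - 3·(4 - 3)/(3 - (-45)) = 63/16.
F(4) = 3, F(63/16) = -196575/65536. y(3) = (63/16) - (-196575/65536)·((63/16) - 4)/((-196575/65536) - 3) = 520148/131061.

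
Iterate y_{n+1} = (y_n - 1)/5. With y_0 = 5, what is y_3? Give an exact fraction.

y_1 = (5 - 1)/5 = 4/5.
y_2 = ((4/5) - 1)/5 = -1/25.
y_3 = ((-1/25) - 1)/5 = -26/125.

-26/125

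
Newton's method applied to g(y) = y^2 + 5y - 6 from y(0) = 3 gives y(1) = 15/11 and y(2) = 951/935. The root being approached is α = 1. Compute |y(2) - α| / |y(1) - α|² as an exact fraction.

y(1) - α = 15/11 - 1 = 4/11, so |y(1) - α| = 4/11.
y(2) - α = 951/935 - 1 = 16/935, so |y(2) - α| = 16/935.
|y(1) - α|² = 16/121.
Ratio = (16/935) / (16/121) = 11/85.

11/85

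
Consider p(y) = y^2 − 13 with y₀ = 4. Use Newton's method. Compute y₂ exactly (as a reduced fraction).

p'(y) = 2y.
p(4) = 3, p'(4) = 8, so y₁ = 4 − 3/8 = 29/8.
p(29/8) = 9/64, p'(29/8) = 29/4, so y₂ = (29/8) − (9/64)/(29/4) = 1673/464.

1673/464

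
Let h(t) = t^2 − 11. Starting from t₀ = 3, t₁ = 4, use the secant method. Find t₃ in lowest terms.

169/51

h(3) = −2, h(4) = 5. t₂ = 4 − 5·(4 − 3)/(5 − (−2)) = 23/7.
h(4) = 5, h(23/7) = −10/49. t₃ = (23/7) − (−10/49)·((23/7) − 4)/((−10/49) − 5) = 169/51.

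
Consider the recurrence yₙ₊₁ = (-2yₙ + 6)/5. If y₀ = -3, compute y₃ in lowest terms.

138/125

y₁ = (-2·(-3) + 6)/5 = 12/5.
y₂ = (-2·(12/5) + 6)/5 = 6/25.
y₃ = (-2·(6/25) + 6)/5 = 138/125.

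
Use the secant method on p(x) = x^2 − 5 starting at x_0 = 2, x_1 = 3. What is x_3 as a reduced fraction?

29/13

p(2) = −1, p(3) = 4. x_2 = 3 − 4·(3 − 2)/(4 − (−1)) = 11/5.
p(3) = 4, p(11/5) = −4/25. x_3 = (11/5) − (−4/25)·((11/5) − 3)/((−4/25) − 4) = 29/13.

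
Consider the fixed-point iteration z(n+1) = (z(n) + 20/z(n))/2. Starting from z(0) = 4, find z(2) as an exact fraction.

z(1) = (4 + 20/4)/2 = 9/2.
z(2) = (9/2 + 20/(9/2))/2 = 161/36.

161/36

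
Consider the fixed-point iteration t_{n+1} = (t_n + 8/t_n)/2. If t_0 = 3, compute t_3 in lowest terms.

665857/235416

t_1 = (3 + 8/3)/2 = 17/6.
t_2 = (17/6 + 8/(17/6))/2 = 577/204.
t_3 = (577/204 + 8/(577/204))/2 = 665857/235416.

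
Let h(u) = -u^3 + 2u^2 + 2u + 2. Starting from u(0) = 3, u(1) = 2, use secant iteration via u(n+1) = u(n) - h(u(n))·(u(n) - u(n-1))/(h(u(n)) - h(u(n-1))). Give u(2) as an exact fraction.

h(3) = -1, h(2) = 6. u(2) = 2 - 6·(2 - 3)/(6 - (-1)) = 20/7.

20/7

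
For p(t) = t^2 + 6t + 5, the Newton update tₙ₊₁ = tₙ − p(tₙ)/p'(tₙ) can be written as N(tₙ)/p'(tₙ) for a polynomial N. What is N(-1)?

p'(t) = 2t + 6.
N(t) = t·p'(t) − p(t) = t·(2t + 6) − (t^2 + 6t + 5) = t^2 − 5.
N(-1) = −4.

−4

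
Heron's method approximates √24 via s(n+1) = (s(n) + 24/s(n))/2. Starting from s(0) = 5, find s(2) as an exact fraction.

s(1) = (5 + 24/5)/2 = 49/10.
s(2) = (49/10 + 24/(49/10))/2 = 4801/980.

4801/980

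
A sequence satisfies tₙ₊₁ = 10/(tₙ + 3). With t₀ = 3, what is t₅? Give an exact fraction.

890/447

t₁ = 10/(3 + 3) = 5/3.
t₂ = 10/(5/3 + 3) = 15/7.
t₃ = 10/(15/7 + 3) = 35/18.
t₄ = 10/(35/18 + 3) = 180/89.
t₅ = 10/(180/89 + 3) = 890/447.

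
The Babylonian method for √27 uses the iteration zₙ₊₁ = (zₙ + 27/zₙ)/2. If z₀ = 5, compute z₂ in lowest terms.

1351/260

z₁ = (5 + 27/5)/2 = 26/5.
z₂ = (26/5 + 27/(26/5))/2 = 1351/260.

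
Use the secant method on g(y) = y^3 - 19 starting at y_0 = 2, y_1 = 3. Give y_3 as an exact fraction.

g(2) = -11, g(3) = 8. y_2 = 3 - 8·(3 - 2)/(8 - (-11)) = 49/19.
g(3) = 8, g(49/19) = -12672/6859. y_3 = (49/19) - (-12672/6859)·((49/19) - 3)/((-12672/6859) - 8) = 22441/8443.

22441/8443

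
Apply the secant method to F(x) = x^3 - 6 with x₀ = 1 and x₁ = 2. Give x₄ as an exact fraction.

17817764/9802299

F(1) = -5, F(2) = 2. x₂ = 2 - 2·(2 - 1)/(2 - (-5)) = 12/7.
F(2) = 2, F(12/7) = -330/343. x₃ = (12/7) - (-330/343)·((12/7) - 2)/((-330/343) - 2) = 459/254.
F(12/7) = -330/343, F(459/254) = -1619805/16387064. x₄ = (459/254) - (-1619805/16387064)·((459/254) - (12/7))/((-1619805/16387064) - (-330/343)) = 17817764/9802299.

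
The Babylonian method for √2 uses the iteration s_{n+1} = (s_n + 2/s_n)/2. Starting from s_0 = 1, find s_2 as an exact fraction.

s_1 = (1 + 2/1)/2 = 3/2.
s_2 = (3/2 + 2/(3/2))/2 = 17/12.

17/12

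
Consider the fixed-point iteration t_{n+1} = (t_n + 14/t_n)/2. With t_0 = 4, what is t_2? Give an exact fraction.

449/120

t_1 = (4 + 14/4)/2 = 15/4.
t_2 = (15/4 + 14/(15/4))/2 = 449/120.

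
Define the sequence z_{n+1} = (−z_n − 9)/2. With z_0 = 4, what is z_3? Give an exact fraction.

−31/8

z_1 = (−4 − 9)/2 = −13/2.
z_2 = (−(−13/2) − 9)/2 = −5/4.
z_3 = (−(−5/4) − 9)/2 = −31/8.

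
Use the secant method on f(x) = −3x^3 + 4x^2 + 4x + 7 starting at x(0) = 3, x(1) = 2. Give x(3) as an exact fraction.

16411/6935

f(3) = −26, f(2) = 7. x(2) = 2 − 7·(2 − 3)/(7 − (−26)) = 73/33.
f(2) = 7, f(73/33) = 35308/11979. x(3) = (73/33) − (35308/11979)·((73/33) − 2)/((35308/11979) − 7) = 16411/6935.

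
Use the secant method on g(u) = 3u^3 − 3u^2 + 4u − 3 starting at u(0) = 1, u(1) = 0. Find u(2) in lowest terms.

g(1) = 1, g(0) = −3. u(2) = 0 − (−3)·(0 − 1)/((−3) − 1) = 3/4.

3/4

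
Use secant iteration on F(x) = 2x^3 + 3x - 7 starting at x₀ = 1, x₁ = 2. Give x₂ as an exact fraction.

19/17

F(1) = -2, F(2) = 15. x₂ = 2 - 15·(2 - 1)/(15 - (-2)) = 19/17.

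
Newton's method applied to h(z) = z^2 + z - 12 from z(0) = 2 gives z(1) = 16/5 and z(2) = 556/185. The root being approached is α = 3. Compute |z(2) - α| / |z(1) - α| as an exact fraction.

1/37

z(1) - α = 16/5 - 3 = 1/5, so |z(1) - α| = 1/5.
z(2) - α = 556/185 - 3 = 1/185, so |z(2) - α| = 1/185.
Ratio = (1/185) / (1/5) = 1/37.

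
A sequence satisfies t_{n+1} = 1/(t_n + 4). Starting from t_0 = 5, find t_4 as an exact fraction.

157/665

t_1 = 1/(5 + 4) = 1/9.
t_2 = 1/(1/9 + 4) = 9/37.
t_3 = 1/(9/37 + 4) = 37/157.
t_4 = 1/(37/157 + 4) = 157/665.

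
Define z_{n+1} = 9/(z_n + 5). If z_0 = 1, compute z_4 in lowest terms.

z_1 = 9/(1 + 5) = 3/2.
z_2 = 9/(3/2 + 5) = 18/13.
z_3 = 9/(18/13 + 5) = 117/83.
z_4 = 9/(117/83 + 5) = 747/532.

747/532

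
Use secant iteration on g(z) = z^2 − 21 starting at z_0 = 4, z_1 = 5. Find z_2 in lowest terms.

g(4) = −5, g(5) = 4. z_2 = 5 − 4·(5 − 4)/(4 − (−5)) = 41/9.

41/9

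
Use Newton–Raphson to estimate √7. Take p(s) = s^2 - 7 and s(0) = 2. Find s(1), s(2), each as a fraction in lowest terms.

s(1) = 11/4, s(2) = 233/88

p'(s) = 2s.
p(2) = -3, p'(2) = 4, so s(1) = 2 - (-3)/4 = 11/4.
p(11/4) = 9/16, p'(11/4) = 11/2, so s(2) = (11/4) - (9/16)/(11/2) = 233/88.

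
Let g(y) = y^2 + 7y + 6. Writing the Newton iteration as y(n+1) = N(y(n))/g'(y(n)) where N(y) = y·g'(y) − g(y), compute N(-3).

3

g'(y) = 2y + 7.
N(y) = y·g'(y) − g(y) = y·(2y + 7) − (y^2 + 7y + 6) = y^2 − 6.
N(-3) = 3.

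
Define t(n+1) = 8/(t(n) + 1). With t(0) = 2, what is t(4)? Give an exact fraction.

t(1) = 8/(2 + 1) = 8/3.
t(2) = 8/(8/3 + 1) = 24/11.
t(3) = 8/(24/11 + 1) = 88/35.
t(4) = 8/(88/35 + 1) = 280/123.

280/123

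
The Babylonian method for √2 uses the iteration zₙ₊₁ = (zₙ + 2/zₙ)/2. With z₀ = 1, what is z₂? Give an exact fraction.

z₁ = (1 + 2/1)/2 = 3/2.
z₂ = (3/2 + 2/(3/2))/2 = 17/12.

17/12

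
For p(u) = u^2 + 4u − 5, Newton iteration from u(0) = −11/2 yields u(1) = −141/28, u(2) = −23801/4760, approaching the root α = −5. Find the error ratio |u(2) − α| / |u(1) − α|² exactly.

14/85

u(1) − α = −141/28 − (−5) = −141/28 + 5 = −1/28, so |u(1) − α| = 1/28.
u(2) − α = −23801/4760 − (−5) = −23801/4760 + 5 = −1/4760, so |u(2) − α| = 1/4760.
|u(1) − α|² = 1/784.
Ratio = (1/4760) / (1/784) = 14/85.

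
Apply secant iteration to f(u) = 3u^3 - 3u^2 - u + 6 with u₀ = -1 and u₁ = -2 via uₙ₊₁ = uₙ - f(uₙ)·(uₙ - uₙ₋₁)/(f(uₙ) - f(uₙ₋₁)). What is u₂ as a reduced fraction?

f(-1) = 1, f(-2) = -28. u₂ = (-2) - (-28)·((-2) - (-1))/((-28) - 1) = -30/29.

-30/29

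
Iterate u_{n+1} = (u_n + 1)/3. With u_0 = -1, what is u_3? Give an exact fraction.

4/9

u_1 = ((-1) + 1)/3 = 0.
u_2 = (0 + 1)/3 = 1/3.
u_3 = ((1/3) + 1)/3 = 4/9.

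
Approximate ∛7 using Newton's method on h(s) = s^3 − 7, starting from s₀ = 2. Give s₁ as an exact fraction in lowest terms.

h'(s) = 3s^2.
h(2) = 1, h'(2) = 12, so s₁ = 2 − 1/12 = 23/12.

23/12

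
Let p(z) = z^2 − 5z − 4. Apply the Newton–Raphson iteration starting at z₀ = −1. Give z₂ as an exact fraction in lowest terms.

−221/315

p'(z) = 2z − 5.
p(−1) = 2, p'(−1) = −7, so z₁ = (−1) − 2/(−7) = −5/7.
p(−5/7) = 4/49, p'(−5/7) = −45/7, so z₂ = (−5/7) − (4/49)/(−45/7) = −221/315.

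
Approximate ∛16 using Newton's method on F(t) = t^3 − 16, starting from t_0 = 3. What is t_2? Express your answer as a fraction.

250232/99225

F'(t) = 3t^2.
F(3) = 11, F'(3) = 27, so t_1 = 3 − 11/27 = 70/27.
F(70/27) = 28072/19683, F'(70/27) = 4900/243, so t_2 = (70/27) − (28072/19683)/(4900/243) = 250232/99225.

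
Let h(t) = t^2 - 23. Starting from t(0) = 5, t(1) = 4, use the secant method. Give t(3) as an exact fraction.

379/79

h(5) = 2, h(4) = -7. t(2) = 4 - (-7)·(4 - 5)/((-7) - 2) = 43/9.
h(4) = -7, h(43/9) = -14/81. t(3) = (43/9) - (-14/81)·((43/9) - 4)/((-14/81) - (-7)) = 379/79.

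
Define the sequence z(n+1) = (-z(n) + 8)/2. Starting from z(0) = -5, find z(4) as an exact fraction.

35/16

z(1) = (-(-5) + 8)/2 = 13/2.
z(2) = (-(13/2) + 8)/2 = 3/4.
z(3) = (-(3/4) + 8)/2 = 29/8.
z(4) = (-(29/8) + 8)/2 = 35/16.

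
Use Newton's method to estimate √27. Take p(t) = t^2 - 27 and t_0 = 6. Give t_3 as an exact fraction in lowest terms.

56451/10864

p'(t) = 2t.
p(6) = 9, p'(6) = 12, so t_1 = 6 - 9/12 = 21/4.
p(21/4) = 9/16, p'(21/4) = 21/2, so t_2 = (21/4) - (9/16)/(21/2) = 291/56.
p(291/56) = 9/3136, p'(291/56) = 291/28, so t_3 = (291/56) - (9/3136)/(291/28) = 56451/10864.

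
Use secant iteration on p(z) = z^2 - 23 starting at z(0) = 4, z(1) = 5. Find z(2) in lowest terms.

43/9

p(4) = -7, p(5) = 2. z(2) = 5 - 2·(5 - 4)/(2 - (-7)) = 43/9.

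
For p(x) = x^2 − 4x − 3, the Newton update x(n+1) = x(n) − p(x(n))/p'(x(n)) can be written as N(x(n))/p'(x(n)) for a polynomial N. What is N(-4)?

19

p'(x) = 2x − 4.
N(x) = x·p'(x) − p(x) = x·(2x − 4) − (x^2 − 4x − 3) = x^2 + 3.
N(-4) = 19.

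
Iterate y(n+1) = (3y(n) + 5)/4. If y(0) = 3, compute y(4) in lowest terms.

y(1) = (3·3 + 5)/4 = 7/2.
y(2) = (3·(7/2) + 5)/4 = 31/8.
y(3) = (3·(31/8) + 5)/4 = 133/32.
y(4) = (3·(133/32) + 5)/4 = 559/128.

559/128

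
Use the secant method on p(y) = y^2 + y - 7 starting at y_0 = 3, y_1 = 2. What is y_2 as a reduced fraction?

p(3) = 5, p(2) = -1. y_2 = 2 - (-1)·(2 - 3)/((-1) - 5) = 13/6.

13/6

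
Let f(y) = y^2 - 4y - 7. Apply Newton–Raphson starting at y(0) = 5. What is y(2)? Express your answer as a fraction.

319/60

f'(y) = 2y - 4.
f(5) = -2, f'(5) = 6, so y(1) = 5 - (-2)/6 = 16/3.
f(16/3) = 1/9, f'(16/3) = 20/3, so y(2) = (16/3) - (1/9)/(20/3) = 319/60.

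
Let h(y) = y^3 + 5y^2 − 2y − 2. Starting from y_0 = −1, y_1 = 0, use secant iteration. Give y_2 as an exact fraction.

h(−1) = 4, h(0) = −2. y_2 = 0 − (−2)·(0 − (−1))/((−2) − 4) = −1/3.

−1/3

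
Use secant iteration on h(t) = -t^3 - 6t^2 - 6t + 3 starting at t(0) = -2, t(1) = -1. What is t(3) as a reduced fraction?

h(-2) = -1, h(-1) = 4. t(2) = (-1) - 4·((-1) - (-2))/(4 - (-1)) = -9/5.
h(-1) = 4, h(-9/5) = 24/125. t(3) = (-9/5) - (24/125)·((-9/5) - (-1))/((24/125) - 4) = -219/119.

-219/119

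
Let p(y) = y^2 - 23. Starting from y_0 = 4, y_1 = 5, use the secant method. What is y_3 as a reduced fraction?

211/44

p(4) = -7, p(5) = 2. y_2 = 5 - 2·(5 - 4)/(2 - (-7)) = 43/9.
p(5) = 2, p(43/9) = -14/81. y_3 = (43/9) - (-14/81)·((43/9) - 5)/((-14/81) - 2) = 211/44.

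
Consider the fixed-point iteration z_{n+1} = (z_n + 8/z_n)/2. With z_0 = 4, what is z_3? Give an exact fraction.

z_1 = (4 + 8/4)/2 = 3.
z_2 = (3 + 8/3)/2 = 17/6.
z_3 = (17/6 + 8/(17/6))/2 = 577/204.

577/204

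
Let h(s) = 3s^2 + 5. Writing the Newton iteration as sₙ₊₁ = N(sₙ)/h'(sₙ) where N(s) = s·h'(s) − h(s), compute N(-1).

h'(s) = 6s.
N(s) = s·h'(s) − h(s) = s·(6s) − (3s^2 + 5) = 3s^2 − 5.
N(-1) = −2.

−2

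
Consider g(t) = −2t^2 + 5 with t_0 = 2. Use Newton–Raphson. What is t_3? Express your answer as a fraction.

g'(t) = −4t.
g(2) = −3, g'(2) = −8, so t_1 = 2 − (−3)/(−8) = 13/8.
g(13/8) = −9/32, g'(13/8) = −13/2, so t_2 = (13/8) − (−9/32)/(−13/2) = 329/208.
g(329/208) = −81/21632, g'(329/208) = −329/52, so t_3 = (329/208) − (−81/21632)/(−329/52) = 216401/136864.

216401/136864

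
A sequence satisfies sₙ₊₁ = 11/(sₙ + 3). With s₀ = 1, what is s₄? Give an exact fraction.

s₁ = 11/(1 + 3) = 11/4.
s₂ = 11/(11/4 + 3) = 44/23.
s₃ = 11/(44/23 + 3) = 253/113.
s₄ = 11/(253/113 + 3) = 1243/592.

1243/592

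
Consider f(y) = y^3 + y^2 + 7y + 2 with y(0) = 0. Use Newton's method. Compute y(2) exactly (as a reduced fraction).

−674/2289

f'(y) = 3y^2 + 2y + 7.
f(0) = 2, f'(0) = 7, so y(1) = 0 − 2/7 = −2/7.
f(−2/7) = 20/343, f'(−2/7) = 327/49, so y(2) = (−2/7) − (20/343)/(327/49) = −674/2289.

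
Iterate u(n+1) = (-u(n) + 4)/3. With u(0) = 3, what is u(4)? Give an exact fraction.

u(1) = (-3 + 4)/3 = 1/3.
u(2) = (-(1/3) + 4)/3 = 11/9.
u(3) = (-(11/9) + 4)/3 = 25/27.
u(4) = (-(25/27) + 4)/3 = 83/81.

83/81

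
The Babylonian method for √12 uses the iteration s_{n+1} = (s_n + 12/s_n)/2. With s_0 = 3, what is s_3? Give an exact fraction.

18817/5432

s_1 = (3 + 12/3)/2 = 7/2.
s_2 = (7/2 + 12/(7/2))/2 = 97/28.
s_3 = (97/28 + 12/(97/28))/2 = 18817/5432.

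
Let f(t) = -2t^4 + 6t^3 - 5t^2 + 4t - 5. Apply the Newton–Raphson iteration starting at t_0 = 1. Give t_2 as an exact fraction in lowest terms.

f'(t) = -8t^3 + 18t^2 - 10t + 4.
f(1) = -2, f'(1) = 4, so t_1 = 1 - (-2)/4 = 3/2.
f(3/2) = -1/8, f'(3/2) = 5/2, so t_2 = (3/2) - (-1/8)/(5/2) = 31/20.

31/20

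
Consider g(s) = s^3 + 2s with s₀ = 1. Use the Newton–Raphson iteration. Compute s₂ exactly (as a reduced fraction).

g'(s) = 3s^2 + 2.
g(1) = 3, g'(1) = 5, so s₁ = 1 - 3/5 = 2/5.
g(2/5) = 108/125, g'(2/5) = 62/25, so s₂ = (2/5) - (108/125)/(62/25) = 8/155.

8/155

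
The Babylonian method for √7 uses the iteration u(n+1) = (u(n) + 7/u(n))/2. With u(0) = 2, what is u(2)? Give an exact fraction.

u(1) = (2 + 7/2)/2 = 11/4.
u(2) = (11/4 + 7/(11/4))/2 = 233/88.

233/88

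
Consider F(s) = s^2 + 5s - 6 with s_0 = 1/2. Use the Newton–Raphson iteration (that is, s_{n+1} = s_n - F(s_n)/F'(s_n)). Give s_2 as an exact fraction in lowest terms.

F'(s) = 2s + 5.
F(1/2) = -13/4, F'(1/2) = 6, so s_1 = (1/2) - (-13/4)/6 = 25/24.
F(25/24) = 169/576, F'(25/24) = 85/12, so s_2 = (25/24) - (169/576)/(85/12) = 4081/4080.

4081/4080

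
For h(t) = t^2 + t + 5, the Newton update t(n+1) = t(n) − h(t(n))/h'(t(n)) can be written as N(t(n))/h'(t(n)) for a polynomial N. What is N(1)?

−4

h'(t) = 2t + 1.
N(t) = t·h'(t) − h(t) = t·(2t + 1) − (t^2 + t + 5) = t^2 − 5.
N(1) = −4.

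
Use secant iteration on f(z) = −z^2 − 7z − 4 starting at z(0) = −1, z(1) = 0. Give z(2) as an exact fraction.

−2/3

f(−1) = 2, f(0) = −4. z(2) = 0 − (−4)·(0 − (−1))/((−4) − 2) = −2/3.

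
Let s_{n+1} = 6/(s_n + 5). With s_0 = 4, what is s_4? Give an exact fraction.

s_1 = 6/(4 + 5) = 2/3.
s_2 = 6/(2/3 + 5) = 18/17.
s_3 = 6/(18/17 + 5) = 102/103.
s_4 = 6/(102/103 + 5) = 618/617.

618/617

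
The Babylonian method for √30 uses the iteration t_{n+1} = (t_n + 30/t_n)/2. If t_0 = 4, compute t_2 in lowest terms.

t_1 = (4 + 30/4)/2 = 23/4.
t_2 = (23/4 + 30/(23/4))/2 = 1009/184.

1009/184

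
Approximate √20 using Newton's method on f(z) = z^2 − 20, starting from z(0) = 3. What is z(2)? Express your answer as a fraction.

1561/348

f'(z) = 2z.
f(3) = −11, f'(3) = 6, so z(1) = 3 − (−11)/6 = 29/6.
f(29/6) = 121/36, f'(29/6) = 29/3, so z(2) = (29/6) − (121/36)/(29/3) = 1561/348.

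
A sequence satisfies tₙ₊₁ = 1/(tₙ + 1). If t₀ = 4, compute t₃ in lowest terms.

t₁ = 1/(4 + 1) = 1/5.
t₂ = 1/(1/5 + 1) = 5/6.
t₃ = 1/(5/6 + 1) = 6/11.

6/11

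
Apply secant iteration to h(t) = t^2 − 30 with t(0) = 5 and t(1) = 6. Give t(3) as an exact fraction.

115/21

h(5) = −5, h(6) = 6. t(2) = 6 − 6·(6 − 5)/(6 − (−5)) = 60/11.
h(6) = 6, h(60/11) = −30/121. t(3) = (60/11) − (−30/121)·((60/11) − 6)/((−30/121) − 6) = 115/21.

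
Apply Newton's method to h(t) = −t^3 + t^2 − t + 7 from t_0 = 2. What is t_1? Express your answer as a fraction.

19/9

h'(t) = −3t^2 + 2t − 1.
h(2) = 1, h'(2) = −9, so t_1 = 2 − 1/(−9) = 19/9.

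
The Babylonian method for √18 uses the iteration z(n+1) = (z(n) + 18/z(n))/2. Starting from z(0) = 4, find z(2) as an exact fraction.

z(1) = (4 + 18/4)/2 = 17/4.
z(2) = (17/4 + 18/(17/4))/2 = 577/136.

577/136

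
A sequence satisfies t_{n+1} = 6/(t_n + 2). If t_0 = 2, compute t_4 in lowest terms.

78/47

t_1 = 6/(2 + 2) = 3/2.
t_2 = 6/(3/2 + 2) = 12/7.
t_3 = 6/(12/7 + 2) = 21/13.
t_4 = 6/(21/13 + 2) = 78/47.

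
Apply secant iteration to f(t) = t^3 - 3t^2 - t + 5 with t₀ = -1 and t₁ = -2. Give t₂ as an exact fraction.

f(-1) = 2, f(-2) = -13. t₂ = (-2) - (-13)·((-2) - (-1))/((-13) - 2) = -17/15.

-17/15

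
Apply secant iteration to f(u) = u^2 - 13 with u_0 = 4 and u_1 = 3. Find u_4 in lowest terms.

f(4) = 3, f(3) = -4. u_2 = 3 - (-4)·(3 - 4)/((-4) - 3) = 25/7.
f(3) = -4, f(25/7) = -12/49. u_3 = (25/7) - (-12/49)·((25/7) - 3)/((-12/49) - (-4)) = 83/23.
f(25/7) = -12/49, f(83/23) = 12/529. u_4 = (83/23) - (12/529)·((83/23) - (25/7))/((12/529) - (-12/49)) = 1042/289.

1042/289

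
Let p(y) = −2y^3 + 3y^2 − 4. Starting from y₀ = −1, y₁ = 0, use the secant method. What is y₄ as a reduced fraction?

p(−1) = 1, p(0) = −4. y₂ = 0 − (−4)·(0 − (−1))/((−4) − 1) = −4/5.
p(0) = −4, p(−4/5) = −132/125. y₃ = (−4/5) − (−132/125)·((−4/5) − 0)/((−132/125) − (−4)) = −25/23.
p(−4/5) = −132/125, p(−25/23) = 25707/12167. y₄ = (−25/23) − (25707/12167)·((−25/23) − (−4/5))/((25707/12167) − (−132/125)) = −43600/48681.

−43600/48681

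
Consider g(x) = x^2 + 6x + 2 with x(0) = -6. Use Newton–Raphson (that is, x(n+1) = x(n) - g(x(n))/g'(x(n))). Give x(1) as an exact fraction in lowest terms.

-17/3

g'(x) = 2x + 6.
g(-6) = 2, g'(-6) = -6, so x(1) = (-6) - 2/(-6) = -17/3.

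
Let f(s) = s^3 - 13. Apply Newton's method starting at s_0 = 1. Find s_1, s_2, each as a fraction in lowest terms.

f'(s) = 3s^2.
f(1) = -12, f'(1) = 3, so s_1 = 1 - (-12)/3 = 5.
f(5) = 112, f'(5) = 75, so s_2 = 5 - 112/75 = 263/75.

s_1 = 5, s_2 = 263/75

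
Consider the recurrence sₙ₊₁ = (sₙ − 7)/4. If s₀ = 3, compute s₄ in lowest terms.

−37/16

s₁ = (3 − 7)/4 = −1.
s₂ = ((−1) − 7)/4 = −2.
s₃ = ((−2) − 7)/4 = −9/4.
s₄ = ((−9/4) − 7)/4 = −37/16.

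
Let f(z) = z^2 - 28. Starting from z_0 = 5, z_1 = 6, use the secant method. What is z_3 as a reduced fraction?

f(5) = -3, f(6) = 8. z_2 = 6 - 8·(6 - 5)/(8 - (-3)) = 58/11.
f(6) = 8, f(58/11) = -24/121. z_3 = (58/11) - (-24/121)·((58/11) - 6)/((-24/121) - 8) = 164/31.

164/31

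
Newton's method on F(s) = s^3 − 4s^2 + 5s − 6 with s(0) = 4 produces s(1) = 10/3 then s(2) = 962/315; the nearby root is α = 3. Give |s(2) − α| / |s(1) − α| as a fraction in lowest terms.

s(1) − α = 10/3 − 3 = 1/3, so |s(1) − α| = 1/3.
s(2) − α = 962/315 − 3 = 17/315, so |s(2) − α| = 17/315.
Ratio = (17/315) / (1/3) = 17/105.

17/105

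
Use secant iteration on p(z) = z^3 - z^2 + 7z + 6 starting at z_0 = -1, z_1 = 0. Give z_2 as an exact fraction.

p(-1) = -3, p(0) = 6. z_2 = 0 - 6·(0 - (-1))/(6 - (-3)) = -2/3.

-2/3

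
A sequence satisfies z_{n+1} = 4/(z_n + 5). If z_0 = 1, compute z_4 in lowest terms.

z_1 = 4/(1 + 5) = 2/3.
z_2 = 4/(2/3 + 5) = 12/17.
z_3 = 4/(12/17 + 5) = 68/97.
z_4 = 4/(68/97 + 5) = 388/553.

388/553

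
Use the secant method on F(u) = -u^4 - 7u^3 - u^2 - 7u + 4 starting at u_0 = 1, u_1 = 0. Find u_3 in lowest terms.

F(1) = -12, F(0) = 4. u_2 = 0 - 4·(0 - 1)/(4 - (-12)) = 1/4.
F(0) = 4, F(1/4) = 531/256. u_3 = (1/4) - (531/256)·((1/4) - 0)/((531/256) - 4) = 256/493.

256/493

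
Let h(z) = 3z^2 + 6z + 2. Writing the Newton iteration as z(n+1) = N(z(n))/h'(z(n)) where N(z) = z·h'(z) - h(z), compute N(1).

1

h'(z) = 6z + 6.
N(z) = z·h'(z) - h(z) = z·(6z + 6) - (3z^2 + 6z + 2) = 3z^2 - 2.
N(1) = 1.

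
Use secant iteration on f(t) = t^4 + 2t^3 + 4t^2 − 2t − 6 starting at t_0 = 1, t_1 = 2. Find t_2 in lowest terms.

40/39

f(1) = −1, f(2) = 38. t_2 = 2 − 38·(2 − 1)/(38 − (−1)) = 40/39.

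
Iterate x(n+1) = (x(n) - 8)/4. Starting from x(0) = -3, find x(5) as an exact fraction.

x(1) = ((-3) - 8)/4 = -11/4.
x(2) = ((-11/4) - 8)/4 = -43/16.
x(3) = ((-43/16) - 8)/4 = -171/64.
x(4) = ((-171/64) - 8)/4 = -683/256.
x(5) = ((-683/256) - 8)/4 = -2731/1024.

-2731/1024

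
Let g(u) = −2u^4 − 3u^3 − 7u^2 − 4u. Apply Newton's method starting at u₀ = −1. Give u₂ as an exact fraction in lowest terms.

−7889/11391

g'(u) = −8u^3 − 9u^2 − 14u − 4.
g(−1) = −2, g'(−1) = 9, so u₁ = (−1) − (−2)/9 = −7/9.
g(−7/9) = −2912/6561, g'(−7/9) = 3797/729, so u₂ = (−7/9) − (−2912/6561)/(3797/729) = −7889/11391.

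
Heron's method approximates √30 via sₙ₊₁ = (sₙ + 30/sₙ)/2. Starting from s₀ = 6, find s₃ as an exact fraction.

116161/21208

s₁ = (6 + 30/6)/2 = 11/2.
s₂ = (11/2 + 30/(11/2))/2 = 241/44.
s₃ = (241/44 + 30/(241/44))/2 = 116161/21208.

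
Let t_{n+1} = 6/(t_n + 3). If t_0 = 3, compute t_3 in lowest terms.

t_1 = 6/(3 + 3) = 1.
t_2 = 6/(1 + 3) = 3/2.
t_3 = 6/(3/2 + 3) = 4/3.

4/3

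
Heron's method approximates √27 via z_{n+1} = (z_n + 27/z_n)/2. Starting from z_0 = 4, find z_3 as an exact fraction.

25575217/4921952

z_1 = (4 + 27/4)/2 = 43/8.
z_2 = (43/8 + 27/(43/8))/2 = 3577/688.
z_3 = (3577/688 + 27/(3577/688))/2 = 25575217/4921952.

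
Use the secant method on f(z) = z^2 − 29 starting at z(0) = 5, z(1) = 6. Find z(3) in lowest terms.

f(5) = −4, f(6) = 7. z(2) = 6 − 7·(6 − 5)/(7 − (−4)) = 59/11.
f(6) = 7, f(59/11) = −28/121. z(3) = (59/11) − (−28/121)·((59/11) − 6)/((−28/121) − 7) = 673/125.

673/125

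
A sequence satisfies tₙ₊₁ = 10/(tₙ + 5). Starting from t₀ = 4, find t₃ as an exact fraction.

110/73

t₁ = 10/(4 + 5) = 10/9.
t₂ = 10/(10/9 + 5) = 18/11.
t₃ = 10/(18/11 + 5) = 110/73.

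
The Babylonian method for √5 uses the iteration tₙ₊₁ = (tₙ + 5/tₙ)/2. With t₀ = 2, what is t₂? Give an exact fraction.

161/72

t₁ = (2 + 5/2)/2 = 9/4.
t₂ = (9/4 + 5/(9/4))/2 = 161/72.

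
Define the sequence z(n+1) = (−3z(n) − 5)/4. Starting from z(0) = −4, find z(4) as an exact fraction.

z(1) = (−3·(−4) − 5)/4 = 7/4.
z(2) = (−3·(7/4) − 5)/4 = −41/16.
z(3) = (−3·(−41/16) − 5)/4 = 43/64.
z(4) = (−3·(43/64) − 5)/4 = −449/256.

−449/256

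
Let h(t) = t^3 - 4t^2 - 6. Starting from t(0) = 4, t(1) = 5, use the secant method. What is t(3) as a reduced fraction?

73180/17011

h(4) = -6, h(5) = 19. t(2) = 5 - 19·(5 - 4)/(19 - (-6)) = 106/25.
h(5) = 19, h(106/25) = -26334/15625. t(3) = (106/25) - (-26334/15625)·((106/25) - 5)/((-26334/15625) - 19) = 73180/17011.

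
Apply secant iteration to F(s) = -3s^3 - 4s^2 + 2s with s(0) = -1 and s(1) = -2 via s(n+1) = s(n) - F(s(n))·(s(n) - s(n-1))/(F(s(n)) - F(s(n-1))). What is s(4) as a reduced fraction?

-21511600/12236041

F(-1) = -3, F(-2) = 4. s(2) = (-2) - 4·((-2) - (-1))/(4 - (-3)) = -10/7.
F(-2) = 4, F(-10/7) = -780/343. s(3) = (-10/7) - (-780/343)·((-10/7) - (-2))/((-780/343) - 4) = -440/269.
F(-10/7) = -780/343, F(-440/269) = -16439280/19465109. s(4) = (-440/269) - (-16439280/19465109)·((-440/269) - (-10/7))/((-16439280/19465109) - (-780/343)) = -21511600/12236041.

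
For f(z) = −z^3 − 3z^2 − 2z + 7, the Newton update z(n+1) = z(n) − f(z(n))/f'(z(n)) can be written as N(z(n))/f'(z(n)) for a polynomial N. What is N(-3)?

f'(z) = −3z^2 − 6z − 2.
N(z) = z·f'(z) − f(z) = z·(−3z^2 − 6z − 2) − (−z^3 − 3z^2 − 2z + 7) = −2z^3 − 3z^2 − 7.
N(-3) = 20.

20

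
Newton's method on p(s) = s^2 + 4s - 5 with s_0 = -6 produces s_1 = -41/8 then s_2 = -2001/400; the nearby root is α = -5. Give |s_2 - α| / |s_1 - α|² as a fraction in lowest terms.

4/25

s_1 - α = -41/8 - (-5) = -41/8 + 5 = -1/8, so |s_1 - α| = 1/8.
s_2 - α = -2001/400 - (-5) = -2001/400 + 5 = -1/400, so |s_2 - α| = 1/400.
|s_1 - α|² = 1/64.
Ratio = (1/400) / (1/64) = 4/25.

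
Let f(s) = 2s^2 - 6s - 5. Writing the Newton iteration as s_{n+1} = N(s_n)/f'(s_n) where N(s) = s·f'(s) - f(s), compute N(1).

f'(s) = 4s - 6.
N(s) = s·f'(s) - f(s) = s·(4s - 6) - (2s^2 - 6s - 5) = 2s^2 + 5.
N(1) = 7.

7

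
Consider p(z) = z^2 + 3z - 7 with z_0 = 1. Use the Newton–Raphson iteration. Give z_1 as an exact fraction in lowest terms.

8/5

p'(z) = 2z + 3.
p(1) = -3, p'(1) = 5, so z_1 = 1 - (-3)/5 = 8/5.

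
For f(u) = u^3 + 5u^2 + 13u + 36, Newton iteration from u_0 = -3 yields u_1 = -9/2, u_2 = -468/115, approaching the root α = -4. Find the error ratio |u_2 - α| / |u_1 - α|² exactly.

u_1 - α = -9/2 - (-4) = -9/2 + 4 = -1/2, so |u_1 - α| = 1/2.
u_2 - α = -468/115 - (-4) = -468/115 + 4 = -8/115, so |u_2 - α| = 8/115.
|u_1 - α|² = 1/4.
Ratio = (8/115) / (1/4) = 32/115.

32/115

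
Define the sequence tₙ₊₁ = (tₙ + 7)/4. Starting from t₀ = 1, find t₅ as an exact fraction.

t₁ = (1 + 7)/4 = 2.
t₂ = (2 + 7)/4 = 9/4.
t₃ = ((9/4) + 7)/4 = 37/16.
t₄ = ((37/16) + 7)/4 = 149/64.
t₅ = ((149/64) + 7)/4 = 597/256.

597/256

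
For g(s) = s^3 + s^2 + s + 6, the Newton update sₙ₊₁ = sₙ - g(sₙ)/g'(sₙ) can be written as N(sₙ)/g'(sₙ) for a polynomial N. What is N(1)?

g'(s) = 3s^2 + 2s + 1.
N(s) = s·g'(s) - g(s) = s·(3s^2 + 2s + 1) - (s^3 + s^2 + s + 6) = 2s^3 + s^2 - 6.
N(1) = -3.

-3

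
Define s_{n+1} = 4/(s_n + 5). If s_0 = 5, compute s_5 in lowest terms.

s_1 = 4/(5 + 5) = 2/5.
s_2 = 4/(2/5 + 5) = 20/27.
s_3 = 4/(20/27 + 5) = 108/155.
s_4 = 4/(108/155 + 5) = 620/883.
s_5 = 4/(620/883 + 5) = 3532/5035.

3532/5035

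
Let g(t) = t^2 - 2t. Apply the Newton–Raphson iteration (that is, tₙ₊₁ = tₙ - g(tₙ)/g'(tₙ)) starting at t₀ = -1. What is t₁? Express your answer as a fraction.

-1/4

g'(t) = 2t - 2.
g(-1) = 3, g'(-1) = -4, so t₁ = (-1) - 3/(-4) = -1/4.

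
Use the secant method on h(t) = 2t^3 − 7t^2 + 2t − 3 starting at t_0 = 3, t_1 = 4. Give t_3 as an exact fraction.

h(3) = −6, h(4) = 21. t_2 = 4 − 21·(4 − 3)/(21 − (−6)) = 29/9.
h(4) = 21, h(29/9) = −1694/729. t_3 = (29/9) − (−1694/729)·((29/9) − 4)/((−1694/729) − 21) = 1145/347.

1145/347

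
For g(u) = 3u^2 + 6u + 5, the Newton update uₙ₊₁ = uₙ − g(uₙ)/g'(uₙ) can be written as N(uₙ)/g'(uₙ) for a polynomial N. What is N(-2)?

g'(u) = 6u + 6.
N(u) = u·g'(u) − g(u) = u·(6u + 6) − (3u^2 + 6u + 5) = 3u^2 − 5.
N(-2) = 7.

7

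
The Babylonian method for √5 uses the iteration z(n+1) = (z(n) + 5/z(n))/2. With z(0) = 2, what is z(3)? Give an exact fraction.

z(1) = (2 + 5/2)/2 = 9/4.
z(2) = (9/4 + 5/(9/4))/2 = 161/72.
z(3) = (161/72 + 5/(161/72))/2 = 51841/23184.

51841/23184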